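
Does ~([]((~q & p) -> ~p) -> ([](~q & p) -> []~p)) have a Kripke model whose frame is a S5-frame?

1. ~([]((~q & p) -> ~p) -> ([](~q & p) -> []~p)), 0
2. []((~q & p) -> ~p), 0
3. ~([](~q & p) -> []~p), 0
4. [](~q & p), 0
5. ~[]~p, 0
6. (~q & p) -> ~p, 0
7. ~q & p, 0
8. ~q, 0
9. p, 0
10. ~(~q & p), 0
11. ~p, 0
Accessibility: 0R0
Branch closes: p and ~p both at 0.
(One branch shown.) All branches close.

Unsatisfiable (every branch closes)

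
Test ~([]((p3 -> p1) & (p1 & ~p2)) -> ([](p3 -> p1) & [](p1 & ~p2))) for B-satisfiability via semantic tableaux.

1. ~([]((p3 -> p1) & (p1 & ~p2)) -> ([](p3 -> p1) & [](p1 & ~p2))), w0
2. []((p3 -> p1) & (p1 & ~p2)), w0   [~->-rule on 1]
3. ~([](p3 -> p1) & [](p1 & ~p2)), w0   [~->-rule on 1]
4. (p3 -> p1) & (p1 & ~p2), w0   [[]-rule on 2 via w0Rw0]
5. p3 -> p1, w0   [&-rule on 4]
6. p1 & ~p2, w0   [&-rule on 4]
7. p1, w0   [&-rule on 6]
8. ~p2, w0   [&-rule on 6]
9. ~[](p1 & ~p2), w0   [~&-rule on 3 (branches; this branch)]
10. ~(p1 & ~p2), w1   [~[]-rule on 9: fresh world w1, w0Rw1]
11. (p3 -> p1) & (p1 & ~p2), w1   [[]-rule on 2 via w0Rw1]
12. p3 -> p1, w1   [&-rule on 11]
13. p1 & ~p2, w1   [&-rule on 11]
14. p1, w1   [&-rule on 13]
15. ~p2, w1   [&-rule on 13]
16. p2, w1   [~&-rule on 10 (branches; this branch)]
Accessibility: w0Rw0, w0Rw1, w1Rw0, w1Rw1
Branch closes: p2 and ~p2 both at w1.
(One branch shown.) All branches close.

No, unsatisfiable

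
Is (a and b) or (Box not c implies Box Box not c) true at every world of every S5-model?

Valid in S5

Tableau for the negation not ((a and b) or (Box not c implies Box Box not c)):
1. not ((a and b) or (Box not c implies Box Box not c)), u
2. not (a and b), u
3. not (Box not c implies Box Box not c), u
4. Box not c, u
5. not Box Box not c, u
6. not c, u
7. not b, u
8. not Box not c, v
9. not c, v
10. c, w
11. not c, w
Accessibility: uRu, uRv, uRw, vRu, vRv, vRw, wRu, wRv, wRw
Branch closes: c and not c both at w.
All branches of the negation close; one closing branch shown above.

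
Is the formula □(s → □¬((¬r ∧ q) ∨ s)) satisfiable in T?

1. □(s → □¬((¬r ∧ q) ∨ s)), w0
2. s → □¬((¬r ∧ q) ∨ s), w0
3. □¬((¬r ∧ q) ∨ s), w0
4. ¬((¬r ∧ q) ∨ s), w0
5. ¬(¬r ∧ q), w0
6. ¬s, w0
7. ¬q, w0
Accessibility: w0Rw0

Satisfiable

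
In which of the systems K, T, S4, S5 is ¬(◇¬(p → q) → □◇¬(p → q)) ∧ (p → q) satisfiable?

S5-tableau for the formula:
1. ¬(◇¬(p → q) → □◇¬(p → q)) ∧ (p → q), w0
2. ¬(◇¬(p → q) → □◇¬(p → q)), w0
3. p → q, w0
4. ◇¬(p → q), w0
5. ¬□◇¬(p → q), w0
6. q, w0
7. ¬(p → q), w1
8. p, w1
9. ¬q, w1
10. ¬◇¬(p → q), w2
11. p → q, w1
12. p → q, w2
13. q, w1
Accessibility: w0Rw0, w0Rw1, w0Rw2, w1Rw0, w1Rw1, w1Rw2, w2Rw0, w2Rw1, w2Rw2
Branch closes: q and ¬q both at w1.
Every branch closes (one shown): unsatisfiable in S5.
S4-tableau for the formula:
1. ¬(◇¬(p → q) → □◇¬(p → q)) ∧ (p → q), w0
2. ¬(◇¬(p → q) → □◇¬(p → q)), w0
3. p → q, w0
4. ◇¬(p → q), w0
5. ¬□◇¬(p → q), w0
6. q, w0
7. ¬(p → q), w1
8. p, w1
9. ¬q, w1
10. ¬◇¬(p → q), w2
11. p → q, w2
12. q, w2
Accessibility: w0Rw0, w0Rw1, w0Rw2, w1Rw1, w2Rw2
Complete open branch: satisfiable in S4, hence also in K, T (this S4-model is also a K-model and a T-model).

K, T, S4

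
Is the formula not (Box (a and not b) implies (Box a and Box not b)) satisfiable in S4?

Unsatisfiable (every branch closes)

1. not (Box (a and not b) implies (Box a and Box not b)), u
2. Box (a and not b), u   [neg-implies-rule on 1]
3. not (Box a and Box not b), u   [neg-implies-rule on 1]
4. a and not b, u   [Box-rule on 2 via uRu]
5. a, u   [and-rule on 4]
6. not b, u   [and-rule on 4]
7. not Box not b, u   [neg-and-rule on 3 (branches; this branch)]
8. b, v   [neg-Box-rule on 7: fresh world v, uRv]
9. a and not b, v   [Box-rule on 2 via uRv]
10. a, v   [and-rule on 9]
11. not b, v   [and-rule on 9]
Accessibility: uRu, uRv, vRv
Branch closes: b and not b both at v.
All branches of the tableau close; one closing branch shown above.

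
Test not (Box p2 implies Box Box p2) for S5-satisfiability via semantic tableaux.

No, unsatisfiable

1. not (Box p2 implies Box Box p2), 0
2. Box p2, 0
3. not Box Box p2, 0
4. p2, 0
5. not Box p2, 1
6. p2, 1
7. not p2, 2
8. p2, 2
Accessibility: 0R0, 0R1, 0R2, 1R0, 1R1, 1R2, 2R0, 2R1, 2R2
Branch closes: p2 and not p2 both at 2.
All branches of the tableau close; one closing branch shown above.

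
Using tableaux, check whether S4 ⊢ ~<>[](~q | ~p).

Not valid

Tableau for the negation <>[](~q | ~p):
1. <>[](~q | ~p), 0
2. [](~q | ~p), 1
3. ~q | ~p, 1
4. ~p, 1
Accessibility: 0R0, 0R1, 1R1
The negation has an open branch (countermodel exists).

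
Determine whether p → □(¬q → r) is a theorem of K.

Tableau for the negation ¬(p → □(¬q → r)):
1. ¬(p → □(¬q → r)), 0
2. p, 0   [¬→-rule on 1]
3. ¬□(¬q → r), 0   [¬→-rule on 1]
4. ¬(¬q → r), 1   [¬□-rule on 3: fresh world 1, 0R1]
5. ¬q, 1   [¬→-rule on 4]
6. ¬r, 1   [¬→-rule on 4]
Accessibility: 0R1
The negation has an open branch (countermodel exists).

Invalid (countermodel exists)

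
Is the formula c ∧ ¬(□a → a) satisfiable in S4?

1. c ∧ ¬(□a → a), w0
2. c, w0   [∧-rule on 1]
3. ¬(□a → a), w0   [∧-rule on 1]
4. □a, w0   [¬→-rule on 3]
5. ¬a, w0   [¬→-rule on 3]
6. a, w0   [□-rule on 4 via w0Rw0]
Accessibility: w0Rw0
Branch closes: a and ¬a both at w0.
All branches of the tableau close; one closing branch shown above.

Unsatisfiable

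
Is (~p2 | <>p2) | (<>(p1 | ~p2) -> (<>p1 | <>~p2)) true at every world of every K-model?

Tableau for the negation ~((~p2 | <>p2) | (<>(p1 | ~p2) -> (<>p1 | <>~p2))):
1. ~((~p2 | <>p2) | (<>(p1 | ~p2) -> (<>p1 | <>~p2))), u
2. ~(~p2 | <>p2), u
3. ~(<>(p1 | ~p2) -> (<>p1 | <>~p2)), u
4. p2, u
5. ~<>p2, u
6. <>(p1 | ~p2), u
7. ~(<>p1 | <>~p2), u
8. ~<>p1, u
9. ~<>~p2, u
10. p1 | ~p2, v
11. ~p2, v
12. ~p1, v
13. p2, v
Accessibility: uRv
Branch closes: p2 and ~p2 both at v.
All branches of the negation close; one closing branch shown above.

Valid in K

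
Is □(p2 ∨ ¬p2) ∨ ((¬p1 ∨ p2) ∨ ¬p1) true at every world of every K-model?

Yes, valid

Tableau for the negation ¬(□(p2 ∨ ¬p2) ∨ ((¬p1 ∨ p2) ∨ ¬p1)):
1. ¬(□(p2 ∨ ¬p2) ∨ ((¬p1 ∨ p2) ∨ ¬p1)), u
2. ¬□(p2 ∨ ¬p2), u
3. ¬((¬p1 ∨ p2) ∨ ¬p1), u
4. ¬(¬p1 ∨ p2), u
5. p1, u
6. ¬p2, u
7. ¬(p2 ∨ ¬p2), v
8. ¬p2, v
9. p2, v
Accessibility: uRv
Branch closes: p2 and ¬p2 both at v.
All branches of the negation close; one closing branch shown above.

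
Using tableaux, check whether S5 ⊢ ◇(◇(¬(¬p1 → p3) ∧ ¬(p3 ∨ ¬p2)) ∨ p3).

Not valid

Tableau for the negation ¬◇(◇(¬(¬p1 → p3) ∧ ¬(p3 ∨ ¬p2)) ∨ p3):
1. ¬◇(◇(¬(¬p1 → p3) ∧ ¬(p3 ∨ ¬p2)) ∨ p3), w0
2. ¬(◇(¬(¬p1 → p3) ∧ ¬(p3 ∨ ¬p2)) ∨ p3), w0   [¬◇-rule on 1 via w0Rw0]
3. ¬◇(¬(¬p1 → p3) ∧ ¬(p3 ∨ ¬p2)), w0   [¬∨-rule on 2]
4. ¬p3, w0   [¬∨-rule on 2]
5. ¬(¬(¬p1 → p3) ∧ ¬(p3 ∨ ¬p2)), w0   [¬◇-rule on 3 via w0Rw0]
6. p3 ∨ ¬p2, w0   [¬∧-rule on 5 (branches; this branch)]
7. ¬p2, w0   [∨-rule on 6 (branches; this branch)]
Accessibility: w0Rw0
The negation has an open branch (countermodel exists).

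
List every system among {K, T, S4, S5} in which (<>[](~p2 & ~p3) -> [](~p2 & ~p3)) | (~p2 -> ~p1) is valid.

S4-tableau for the negation ~((<>[](~p2 & ~p3) -> [](~p2 & ~p3)) | (~p2 -> ~p1)):
1. ~((<>[](~p2 & ~p3) -> [](~p2 & ~p3)) | (~p2 -> ~p1)), w0
2. ~(<>[](~p2 & ~p3) -> [](~p2 & ~p3)), w0   [~|-rule on 1]
3. ~(~p2 -> ~p1), w0   [~|-rule on 1]
4. <>[](~p2 & ~p3), w0   [~->-rule on 2]
5. ~[](~p2 & ~p3), w0   [~->-rule on 2]
6. ~p2, w0   [~->-rule on 3]
7. p1, w0   [~->-rule on 3]
8. [](~p2 & ~p3), w1   [<>-rule on 4: fresh world w1, w0Rw1]
9. ~p2 & ~p3, w1   [[]-rule on 8 via w1Rw1]
10. ~p2, w1   [&-rule on 9]
11. ~p3, w1   [&-rule on 9]
12. ~(~p2 & ~p3), w2   [~[]-rule on 5: fresh world w2, w0Rw2]
13. p3, w2   [~&-rule on 12 (branches; this branch)]
Accessibility: w0Rw0, w0Rw1, w0Rw2, w1Rw1, w2Rw2
Complete open branch: countermodel on an S4-frame, so not valid in S4, nor in K, T (the same frame is also a K-frame and a T-frame).
S5-tableau for the negation ~((<>[](~p2 & ~p3) -> [](~p2 & ~p3)) | (~p2 -> ~p1)):
1. ~((<>[](~p2 & ~p3) -> [](~p2 & ~p3)) | (~p2 -> ~p1)), w0
2. ~(<>[](~p2 & ~p3) -> [](~p2 & ~p3)), w0   [~|-rule on 1]
3. ~(~p2 -> ~p1), w0   [~|-rule on 1]
4. <>[](~p2 & ~p3), w0   [~->-rule on 2]
5. ~[](~p2 & ~p3), w0   [~->-rule on 2]
6. ~p2, w0   [~->-rule on 3]
7. p1, w0   [~->-rule on 3]
8. [](~p2 & ~p3), w1   [<>-rule on 4: fresh world w1, w0Rw1]
9. ~p2 & ~p3, w0   [[]-rule on 8 via w1Rw0]
10. ~p3, w0   [&-rule on 9]
11. ~p2 & ~p3, w1   [[]-rule on 8 via w1Rw1]
12. ~p2, w1   [&-rule on 11]
13. ~p3, w1   [&-rule on 11]
14. ~(~p2 & ~p3), w2   [~[]-rule on 5: fresh world w2, w0Rw2]
15. ~p2 & ~p3, w2   [[]-rule on 8 via w1Rw2]
16. ~p2, w2   [&-rule on 15]
17. ~p3, w2   [&-rule on 15]
18. p3, w2   [~&-rule on 14 (branches; this branch)]
Accessibility: w0Rw0, w0Rw1, w0Rw2, w1Rw0, w1Rw1, w1Rw2, w2Rw0, w2Rw1, w2Rw2
Branch closes: p3 and ~p3 both at w2.
Every branch closes (one shown): valid in S5.

S5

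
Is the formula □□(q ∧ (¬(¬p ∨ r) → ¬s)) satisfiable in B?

Satisfiable

1. □□(q ∧ (¬(¬p ∨ r) → ¬s)), u
2. □(q ∧ (¬(¬p ∨ r) → ¬s)), u
3. q ∧ (¬(¬p ∨ r) → ¬s), u
4. q, u
5. ¬(¬p ∨ r) → ¬s, u
6. ¬s, u
Accessibility: uRu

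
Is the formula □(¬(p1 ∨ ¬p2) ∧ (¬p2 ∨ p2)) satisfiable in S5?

1. □(¬(p1 ∨ ¬p2) ∧ (¬p2 ∨ p2)), u
2. ¬(p1 ∨ ¬p2) ∧ (¬p2 ∨ p2), u
3. ¬(p1 ∨ ¬p2), u
4. ¬p2 ∨ p2, u
5. ¬p1, u
6. p2, u
Accessibility: uRu

Satisfiable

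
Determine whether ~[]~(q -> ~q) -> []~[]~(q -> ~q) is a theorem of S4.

No, not valid

Tableau for the negation ~(~[]~(q -> ~q) -> []~[]~(q -> ~q)):
1. ~(~[]~(q -> ~q) -> []~[]~(q -> ~q)), u
2. ~[]~(q -> ~q), u
3. ~[]~[]~(q -> ~q), u
4. q -> ~q, v
5. ~q, v
6. []~(q -> ~q), w
7. ~(q -> ~q), w
8. q, w
Accessibility: uRu, uRv, uRw, vRv, wRw
The negation has an open branch (countermodel exists).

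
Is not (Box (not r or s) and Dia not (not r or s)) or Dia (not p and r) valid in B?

Valid

Tableau for the negation not (not (Box (not r or s) and Dia not (not r or s)) or Dia (not p and r)):
1. not (not (Box (not r or s) and Dia not (not r or s)) or Dia (not p and r)), w0
2. Box (not r or s) and Dia not (not r or s), w0   [neg-or-rule on 1]
3. not Dia (not p and r), w0   [neg-or-rule on 1]
4. Box (not r or s), w0   [and-rule on 2]
5. Dia not (not r or s), w0   [and-rule on 2]
6. not (not p and r), w0   [neg-Dia-rule on 3 via w0Rw0]
7. not r or s, w0   [Box-rule on 4 via w0Rw0]
8. not r, w0   [neg-and-rule on 6 (branches; this branch)]
9. s, w0   [or-rule on 7 (branches; this branch)]
10. not (not r or s), w1   [Dia-rule on 5: fresh world w1, w0Rw1]
11. r, w1   [neg-or-rule on 10]
12. not s, w1   [neg-or-rule on 10]
13. not (not p and r), w1   [neg-Dia-rule on 3 via w0Rw1]
14. not r or s, w1   [Box-rule on 4 via w0Rw1]
15. p, w1   [neg-and-rule on 13 (branches; this branch)]
16. s, w1   [or-rule on 14 (branches; this branch)]
Accessibility: w0Rw0, w0Rw1, w1Rw0, w1Rw1
Branch closes: s and not s both at w1.
Every branch of the negation's tableau closes; the branch above is one of them.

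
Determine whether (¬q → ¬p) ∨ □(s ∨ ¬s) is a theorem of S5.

Valid

Tableau for the negation ¬((¬q → ¬p) ∨ □(s ∨ ¬s)):
1. ¬((¬q → ¬p) ∨ □(s ∨ ¬s)), u
2. ¬(¬q → ¬p), u
3. ¬□(s ∨ ¬s), u
4. ¬q, u
5. p, u
6. ¬(s ∨ ¬s), v
7. ¬s, v
8. s, v
Accessibility: uRu, uRv, vRu, vRv
Branch closes: s and ¬s both at v.
Every branch of the negation's tableau closes; the branch above is one of them.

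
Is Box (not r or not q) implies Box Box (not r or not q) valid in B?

Not valid

Tableau for the negation not (Box (not r or not q) implies Box Box (not r or not q)):
1. not (Box (not r or not q) implies Box Box (not r or not q)), 0
2. Box (not r or not q), 0
3. not Box Box (not r or not q), 0
4. not r or not q, 0
5. not q, 0
6. not Box (not r or not q), 1
7. not r or not q, 1
8. not q, 1
9. not (not r or not q), 2
10. r, 2
11. q, 2
Accessibility: 0R0, 0R1, 1R0, 1R1, 1R2, 2R1, 2R2
The negation has an open branch (countermodel exists).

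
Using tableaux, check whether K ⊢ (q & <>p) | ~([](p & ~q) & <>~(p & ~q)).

Valid in K

Tableau for the negation ~((q & <>p) | ~([](p & ~q) & <>~(p & ~q))):
1. ~((q & <>p) | ~([](p & ~q) & <>~(p & ~q))), u
2. ~(q & <>p), u
3. [](p & ~q) & <>~(p & ~q), u
4. [](p & ~q), u
5. <>~(p & ~q), u
6. ~<>p, u
7. ~(p & ~q), v
8. p & ~q, v
9. p, v
10. ~q, v
11. ~p, v
Accessibility: uRv
Branch closes: p and ~p both at v.
Every branch of the negation's tableau closes; the branch above is one of them.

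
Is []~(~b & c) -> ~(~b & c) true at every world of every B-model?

Yes, valid

Tableau for the negation ~([]~(~b & c) -> ~(~b & c)):
1. ~([]~(~b & c) -> ~(~b & c)), w0
2. []~(~b & c), w0
3. ~b & c, w0
4. ~b, w0
5. c, w0
6. ~(~b & c), w0
7. ~c, w0
Accessibility: w0Rw0
Branch closes: c and ~c both at w0.
All branches of the negation close; one closing branch shown above.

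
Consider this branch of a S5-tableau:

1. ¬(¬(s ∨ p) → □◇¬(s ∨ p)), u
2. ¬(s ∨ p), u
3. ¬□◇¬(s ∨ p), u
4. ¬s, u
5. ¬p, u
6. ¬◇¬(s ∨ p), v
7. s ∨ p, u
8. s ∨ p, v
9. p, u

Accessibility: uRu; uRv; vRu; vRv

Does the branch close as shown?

Both p and ¬p appear at u.

Closed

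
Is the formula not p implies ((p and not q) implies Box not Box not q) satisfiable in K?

Yes, satisfiable

1. not p implies ((p and not q) implies Box not Box not q), 0
2. (p and not q) implies Box not Box not q, 0
3. Box not Box not q, 0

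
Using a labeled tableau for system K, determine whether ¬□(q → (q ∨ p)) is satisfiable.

No, unsatisfiable

1. ¬□(q → (q ∨ p)), 0
2. ¬(q → (q ∨ p)), 1   [¬□-rule on 1: fresh world 1, 0R1]
3. q, 1   [¬→-rule on 2]
4. ¬(q ∨ p), 1   [¬→-rule on 2]
5. ¬q, 1   [¬∨-rule on 4]
6. ¬p, 1   [¬∨-rule on 4]
Accessibility: 0R1
Branch closes: q and ¬q both at 1.
Every branch closes; the branch above is one of them.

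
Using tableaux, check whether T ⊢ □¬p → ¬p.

Tableau for the negation ¬(□¬p → ¬p):
1. ¬(□¬p → ¬p), u
2. □¬p, u   [¬→-rule on 1]
3. p, u   [¬→-rule on 1]
4. ¬p, u   [□-rule on 2 via uRu]
Accessibility: uRu
Branch closes: p and ¬p both at u.
Every branch of the negation's tableau closes; the branch above is one of them.

Valid in T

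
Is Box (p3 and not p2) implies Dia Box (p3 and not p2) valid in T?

Yes, valid

Tableau for the negation not (Box (p3 and not p2) implies Dia Box (p3 and not p2)):
1. not (Box (p3 and not p2) implies Dia Box (p3 and not p2)), w0
2. Box (p3 and not p2), w0
3. not Dia Box (p3 and not p2), w0
4. p3 and not p2, w0
5. p3, w0
6. not p2, w0
7. not Box (p3 and not p2), w0
8. not (p3 and not p2), w1
9. p3 and not p2, w1
10. p3, w1
11. not p2, w1
12. not Box (p3 and not p2), w1
13. p2, w1
Accessibility: w0Rw0, w0Rw1, w1Rw1
Branch closes: p2 and not p2 both at w1.
All branches of the negation close; one closing branch shown above.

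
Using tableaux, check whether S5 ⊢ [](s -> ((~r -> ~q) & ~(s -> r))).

Tableau for the negation ~[](s -> ((~r -> ~q) & ~(s -> r))):
1. ~[](s -> ((~r -> ~q) & ~(s -> r))), w0
2. ~(s -> ((~r -> ~q) & ~(s -> r))), w1
3. s, w1
4. ~((~r -> ~q) & ~(s -> r)), w1
5. s -> r, w1
6. r, w1
Accessibility: w0Rw0, w0Rw1, w1Rw0, w1Rw1
The negation has an open branch (countermodel exists).

Not valid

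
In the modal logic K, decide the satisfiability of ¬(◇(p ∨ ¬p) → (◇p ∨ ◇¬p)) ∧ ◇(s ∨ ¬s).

Unsatisfiable (every branch closes)

1. ¬(◇(p ∨ ¬p) → (◇p ∨ ◇¬p)) ∧ ◇(s ∨ ¬s), u
2. ¬(◇(p ∨ ¬p) → (◇p ∨ ◇¬p)), u
3. ◇(s ∨ ¬s), u
4. ◇(p ∨ ¬p), u
5. ¬(◇p ∨ ◇¬p), u
6. ¬◇p, u
7. ¬◇¬p, u
8. s ∨ ¬s, v
9. ¬p, v
10. p, v
Accessibility: uRv
Branch closes: p and ¬p both at v.
(One branch shown.) All branches close.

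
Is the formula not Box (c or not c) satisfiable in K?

Unsatisfiable

1. not Box (c or not c), u
2. not (c or not c), v
3. not c, v
4. c, v
Accessibility: uRv
Branch closes: c and not c both at v.
All branches of the tableau close; one closing branch shown above.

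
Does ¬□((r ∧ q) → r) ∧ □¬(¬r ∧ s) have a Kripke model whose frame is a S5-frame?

Unsatisfiable

1. ¬□((r ∧ q) → r) ∧ □¬(¬r ∧ s), u
2. ¬□((r ∧ q) → r), u
3. □¬(¬r ∧ s), u
4. ¬(¬r ∧ s), u
5. ¬s, u
6. ¬((r ∧ q) → r), v
7. r ∧ q, v
8. ¬r, v
9. r, v
10. q, v
Accessibility: uRu, uRv, vRu, vRv
Branch closes: r and ¬r both at v.
All branches of the tableau close; one closing branch shown above.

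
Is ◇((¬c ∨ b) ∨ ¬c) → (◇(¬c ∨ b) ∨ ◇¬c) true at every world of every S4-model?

Valid in S4

Tableau for the negation ¬(◇((¬c ∨ b) ∨ ¬c) → (◇(¬c ∨ b) ∨ ◇¬c)):
1. ¬(◇((¬c ∨ b) ∨ ¬c) → (◇(¬c ∨ b) ∨ ◇¬c)), w0
2. ◇((¬c ∨ b) ∨ ¬c), w0
3. ¬(◇(¬c ∨ b) ∨ ◇¬c), w0
4. ¬◇(¬c ∨ b), w0
5. ¬◇¬c, w0
6. ¬(¬c ∨ b), w0
7. c, w0
8. ¬b, w0
9. (¬c ∨ b) ∨ ¬c, w1
10. ¬(¬c ∨ b), w1
11. c, w1
12. ¬b, w1
13. ¬c ∨ b, w1
14. b, w1
Accessibility: w0Rw0, w0Rw1, w1Rw1
Branch closes: b and ¬b both at w1.
All branches of the negation close; one closing branch shown above.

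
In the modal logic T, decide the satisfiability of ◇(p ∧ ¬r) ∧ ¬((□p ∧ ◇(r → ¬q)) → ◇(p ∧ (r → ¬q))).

Unsatisfiable

1. ◇(p ∧ ¬r) ∧ ¬((□p ∧ ◇(r → ¬q)) → ◇(p ∧ (r → ¬q))), 0
2. ◇(p ∧ ¬r), 0   [∧-rule on 1]
3. ¬((□p ∧ ◇(r → ¬q)) → ◇(p ∧ (r → ¬q))), 0   [∧-rule on 1]
4. □p ∧ ◇(r → ¬q), 0   [¬→-rule on 3]
5. ¬◇(p ∧ (r → ¬q)), 0   [¬→-rule on 3]
6. □p, 0   [∧-rule on 4]
7. ◇(r → ¬q), 0   [∧-rule on 4]
8. ¬(p ∧ (r → ¬q)), 0   [¬◇-rule on 5 via 0R0]
9. p, 0   [□-rule on 6 via 0R0]
10. ¬(r → ¬q), 0   [¬∧-rule on 8 (branches; this branch)]
11. r, 0   [¬→-rule on 10]
12. q, 0   [¬→-rule on 10]
13. p ∧ ¬r, 1   [◇-rule on 2: fresh world 1, 0R1]
14. p, 1   [∧-rule on 13]
15. ¬r, 1   [∧-rule on 13]
16. ¬(p ∧ (r → ¬q)), 1   [¬◇-rule on 5 via 0R1]
17. ¬(r → ¬q), 1   [¬∧-rule on 16 (branches; this branch)]
18. r, 1   [¬→-rule on 17]
19. q, 1   [¬→-rule on 17]
Accessibility: 0R0, 0R1, 1R1
Branch closes: r and ¬r both at 1.
All branches of the tableau close; one closing branch shown above.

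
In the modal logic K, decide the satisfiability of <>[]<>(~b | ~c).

Satisfiable (open branch found)

1. <>[]<>(~b | ~c), w0
2. []<>(~b | ~c), w1   [<>-rule on 1: fresh world w1, w0Rw1]
Accessibility: w0Rw1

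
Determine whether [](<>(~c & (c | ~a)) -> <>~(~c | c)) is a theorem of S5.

Tableau for the negation ~[](<>(~c & (c | ~a)) -> <>~(~c | c)):
1. ~[](<>(~c & (c | ~a)) -> <>~(~c | c)), w0
2. ~(<>(~c & (c | ~a)) -> <>~(~c | c)), w1
3. <>(~c & (c | ~a)), w1
4. ~<>~(~c | c), w1
5. ~c | c, w0
6. ~c | c, w1
7. c, w0
8. c, w1
9. ~c & (c | ~a), w2
10. ~c, w2
11. c | ~a, w2
12. ~c | c, w2
13. ~a, w2
Accessibility: w0Rw0, w0Rw1, w0Rw2, w1Rw0, w1Rw1, w1Rw2, w2Rw0, w2Rw1, w2Rw2
The negation has an open branch (countermodel exists).

Invalid (countermodel exists)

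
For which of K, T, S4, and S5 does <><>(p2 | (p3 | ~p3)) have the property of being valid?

T-tableau for the negation ~<><>(p2 | (p3 | ~p3)):
1. ~<><>(p2 | (p3 | ~p3)), w0
2. ~<>(p2 | (p3 | ~p3)), w0   [~<>-rule on 1 via w0Rw0]
3. ~(p2 | (p3 | ~p3)), w0   [~<>-rule on 2 via w0Rw0]
4. ~p2, w0   [~|-rule on 3]
5. ~(p3 | ~p3), w0   [~|-rule on 3]
6. ~p3, w0   [~|-rule on 5]
7. p3, w0   [~|-rule on 5]
Accessibility: w0Rw0
Branch closes: p3 and ~p3 both at w0.
Every branch closes (one shown): valid in T, hence also in S4, S5 (every theorem of T is a theorem of S4 and S5).
K-tableau for the negation ~<><>(p2 | (p3 | ~p3)):
1. ~<><>(p2 | (p3 | ~p3)), w0
Complete open branch: countermodel on a K-frame, so not valid in K.

T, S4, S5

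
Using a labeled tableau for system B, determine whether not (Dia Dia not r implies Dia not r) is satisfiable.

Yes, satisfiable

1. not (Dia Dia not r implies Dia not r), u
2. Dia Dia not r, u   [neg-implies-rule on 1]
3. not Dia not r, u   [neg-implies-rule on 1]
4. r, u   [neg-Dia-rule on 3 via uRu]
5. Dia not r, v   [Dia-rule on 2: fresh world v, uRv]
6. r, v   [neg-Dia-rule on 3 via uRv]
7. not r, w   [Dia-rule on 5: fresh world w, vRw]
Accessibility: uRu, uRv, vRu, vRv, vRw, wRv, wRw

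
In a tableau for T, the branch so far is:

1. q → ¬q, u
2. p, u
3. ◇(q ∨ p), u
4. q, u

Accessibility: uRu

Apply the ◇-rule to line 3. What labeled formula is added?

a fresh world v with uRv, and q ∨ p at v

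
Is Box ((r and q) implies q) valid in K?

Tableau for the negation not Box ((r and q) implies q):
1. not Box ((r and q) implies q), u
2. not ((r and q) implies q), v
3. r and q, v
4. not q, v
5. r, v
6. q, v
Accessibility: uRv
Branch closes: q and not q both at v.
Every branch of the negation's tableau closes; the branch above is one of them.

Yes, valid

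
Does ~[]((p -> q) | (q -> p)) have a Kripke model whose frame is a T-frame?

Unsatisfiable (every branch closes)

1. ~[]((p -> q) | (q -> p)), u
2. ~((p -> q) | (q -> p)), v
3. ~(p -> q), v
4. ~(q -> p), v
5. p, v
6. ~q, v
7. q, v
8. ~p, v
Accessibility: uRu, uRv, vRv
Branch closes: q and ~q both at v.
All branches of the tableau close; one closing branch shown above.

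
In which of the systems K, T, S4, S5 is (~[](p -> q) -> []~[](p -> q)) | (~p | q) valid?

S5

S4-tableau for the negation ~((~[](p -> q) -> []~[](p -> q)) | (~p | q)):
1. ~((~[](p -> q) -> []~[](p -> q)) | (~p | q)), w0
2. ~(~[](p -> q) -> []~[](p -> q)), w0   [~|-rule on 1]
3. ~(~p | q), w0   [~|-rule on 1]
4. ~[](p -> q), w0   [~->-rule on 2]
5. ~[]~[](p -> q), w0   [~->-rule on 2]
6. p, w0   [~|-rule on 3]
7. ~q, w0   [~|-rule on 3]
8. ~(p -> q), w1   [~[]-rule on 4: fresh world w1, w0Rw1]
9. p, w1   [~->-rule on 8]
10. ~q, w1   [~->-rule on 8]
11. [](p -> q), w2   [~[]-rule on 5: fresh world w2, w0Rw2]
12. p -> q, w2   [[]-rule on 11 via w2Rw2]
13. q, w2   [->-rule on 12 (branches; this branch)]
Accessibility: w0Rw0, w0Rw1, w0Rw2, w1Rw1, w2Rw2
Complete open branch: countermodel on an S4-frame, so not valid in S4, nor in K, T (the same frame is also a K-frame and a T-frame).
S5-tableau for the negation ~((~[](p -> q) -> []~[](p -> q)) | (~p | q)):
1. ~((~[](p -> q) -> []~[](p -> q)) | (~p | q)), w0
2. ~(~[](p -> q) -> []~[](p -> q)), w0   [~|-rule on 1]
3. ~(~p | q), w0   [~|-rule on 1]
4. ~[](p -> q), w0   [~->-rule on 2]
5. ~[]~[](p -> q), w0   [~->-rule on 2]
6. p, w0   [~|-rule on 3]
7. ~q, w0   [~|-rule on 3]
8. ~(p -> q), w1   [~[]-rule on 4: fresh world w1, w0Rw1]
9. p, w1   [~->-rule on 8]
10. ~q, w1   [~->-rule on 8]
11. [](p -> q), w2   [~[]-rule on 5: fresh world w2, w0Rw2]
12. p -> q, w0   [[]-rule on 11 via w2Rw0]
13. p -> q, w1   [[]-rule on 11 via w2Rw1]
14. p -> q, w2   [[]-rule on 11 via w2Rw2]
15. q, w0   [->-rule on 12 (branches; this branch)]
Accessibility: w0Rw0, w0Rw1, w0Rw2, w1Rw0, w1Rw1, w1Rw2, w2Rw0, w2Rw1, w2Rw2
Branch closes: q and ~q both at w0.
Every branch closes (one shown): valid in S5.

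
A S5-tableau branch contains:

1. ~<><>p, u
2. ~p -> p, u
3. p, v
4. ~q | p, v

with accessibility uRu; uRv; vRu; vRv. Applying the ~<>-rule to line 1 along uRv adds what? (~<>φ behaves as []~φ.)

~<>p, v

~<>φ behaves as []~φ: propagate the negated body to each accessible world.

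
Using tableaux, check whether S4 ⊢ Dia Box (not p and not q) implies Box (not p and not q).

No, not valid

Tableau for the negation not (Dia Box (not p and not q) implies Box (not p and not q)):
1. not (Dia Box (not p and not q) implies Box (not p and not q)), w0
2. Dia Box (not p and not q), w0
3. not Box (not p and not q), w0
4. Box (not p and not q), w1
5. not p and not q, w1
6. not p, w1
7. not q, w1
8. not (not p and not q), w2
9. q, w2
Accessibility: w0Rw0, w0Rw1, w0Rw2, w1Rw1, w2Rw2
The negation has an open branch (countermodel exists).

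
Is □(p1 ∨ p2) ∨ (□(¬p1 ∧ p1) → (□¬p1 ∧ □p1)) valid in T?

Valid

Tableau for the negation ¬(□(p1 ∨ p2) ∨ (□(¬p1 ∧ p1) → (□¬p1 ∧ □p1))):
1. ¬(□(p1 ∨ p2) ∨ (□(¬p1 ∧ p1) → (□¬p1 ∧ □p1))), w0
2. ¬□(p1 ∨ p2), w0
3. ¬(□(¬p1 ∧ p1) → (□¬p1 ∧ □p1)), w0
4. □(¬p1 ∧ p1), w0
5. ¬(□¬p1 ∧ □p1), w0
6. ¬p1 ∧ p1, w0
7. ¬p1, w0
8. p1, w0
Accessibility: w0Rw0
Branch closes: p1 and ¬p1 both at w0.
Every branch of the negation's tableau closes; the branch above is one of them.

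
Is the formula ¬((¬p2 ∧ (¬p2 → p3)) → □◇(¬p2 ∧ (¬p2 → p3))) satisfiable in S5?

1. ¬((¬p2 ∧ (¬p2 → p3)) → □◇(¬p2 ∧ (¬p2 → p3))), w0
2. ¬p2 ∧ (¬p2 → p3), w0   [¬→-rule on 1]
3. ¬□◇(¬p2 ∧ (¬p2 → p3)), w0   [¬→-rule on 1]
4. ¬p2, w0   [∧-rule on 2]
5. ¬p2 → p3, w0   [∧-rule on 2]
6. p3, w0   [→-rule on 5 (branches; this branch)]
7. ¬◇(¬p2 ∧ (¬p2 → p3)), w1   [¬□-rule on 3: fresh world w1, w0Rw1]
8. ¬(¬p2 ∧ (¬p2 → p3)), w0   [¬◇-rule on 7 via w1Rw0]
9. ¬(¬p2 ∧ (¬p2 → p3)), w1   [¬◇-rule on 7 via w1Rw1]
10. ¬(¬p2 → p3), w0   [¬∧-rule on 8 (branches; this branch)]
11. ¬p3, w0   [¬→-rule on 10]
Accessibility: w0Rw0, w0Rw1, w1Rw0, w1Rw1
Branch closes: p3 and ¬p3 both at w0.
Every branch closes; the branch above is one of them.

Unsatisfiable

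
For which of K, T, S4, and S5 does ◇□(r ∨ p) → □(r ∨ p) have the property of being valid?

S5

S4-tableau for the negation ¬(◇□(r ∨ p) → □(r ∨ p)):
1. ¬(◇□(r ∨ p) → □(r ∨ p)), w0
2. ◇□(r ∨ p), w0
3. ¬□(r ∨ p), w0
4. □(r ∨ p), w1
5. r ∨ p, w1
6. p, w1
7. ¬(r ∨ p), w2
8. ¬r, w2
9. ¬p, w2
Accessibility: w0Rw0, w0Rw1, w0Rw2, w1Rw1, w2Rw2
Complete open branch: countermodel on an S4-frame, so not valid in S4, nor in K, T (the same frame is also a K-frame and a T-frame).
S5-tableau for the negation ¬(◇□(r ∨ p) → □(r ∨ p)):
1. ¬(◇□(r ∨ p) → □(r ∨ p)), w0
2. ◇□(r ∨ p), w0
3. ¬□(r ∨ p), w0
4. □(r ∨ p), w1
5. r ∨ p, w0
6. r ∨ p, w1
7. p, w0
8. p, w1
9. ¬(r ∨ p), w2
10. ¬r, w2
11. ¬p, w2
12. r ∨ p, w2
13. p, w2
Accessibility: w0Rw0, w0Rw1, w0Rw2, w1Rw0, w1Rw1, w1Rw2, w2Rw0, w2Rw1, w2Rw2
Branch closes: p and ¬p both at w2.
Every branch closes (one shown): valid in S5.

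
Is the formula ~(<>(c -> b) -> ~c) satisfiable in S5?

Satisfiable

1. ~(<>(c -> b) -> ~c), 0
2. <>(c -> b), 0
3. c, 0
4. c -> b, 1
5. b, 1
Accessibility: 0R0, 0R1, 1R0, 1R1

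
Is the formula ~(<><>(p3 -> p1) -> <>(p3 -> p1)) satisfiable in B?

1. ~(<><>(p3 -> p1) -> <>(p3 -> p1)), u
2. <><>(p3 -> p1), u   [~->-rule on 1]
3. ~<>(p3 -> p1), u   [~->-rule on 1]
4. ~(p3 -> p1), u   [~<>-rule on 3 via uRu]
5. p3, u   [~->-rule on 4]
6. ~p1, u   [~->-rule on 4]
7. <>(p3 -> p1), v   [<>-rule on 2: fresh world v, uRv]
8. ~(p3 -> p1), v   [~<>-rule on 3 via uRv]
9. p3, v   [~->-rule on 8]
10. ~p1, v   [~->-rule on 8]
11. p3 -> p1, w   [<>-rule on 7: fresh world w, vRw]
12. p1, w   [->-rule on 11 (branches; this branch)]
Accessibility: uRu, uRv, vRu, vRv, vRw, wRv, wRw

Satisfiable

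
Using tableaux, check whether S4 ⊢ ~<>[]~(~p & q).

Not valid

Tableau for the negation <>[]~(~p & q):
1. <>[]~(~p & q), u
2. []~(~p & q), v
3. ~(~p & q), v
4. ~q, v
Accessibility: uRu, uRv, vRv
The negation has an open branch (countermodel exists).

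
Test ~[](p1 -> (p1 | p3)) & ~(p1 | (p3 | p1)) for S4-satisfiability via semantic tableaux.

Unsatisfiable (every branch closes)

1. ~[](p1 -> (p1 | p3)) & ~(p1 | (p3 | p1)), w0
2. ~[](p1 -> (p1 | p3)), w0
3. ~(p1 | (p3 | p1)), w0
4. ~p1, w0
5. ~(p3 | p1), w0
6. ~p3, w0
7. ~(p1 -> (p1 | p3)), w1
8. p1, w1
9. ~(p1 | p3), w1
10. ~p1, w1
11. ~p3, w1
Accessibility: w0Rw0, w0Rw1, w1Rw1
Branch closes: p1 and ~p1 both at w1.
(One branch shown.) All branches close.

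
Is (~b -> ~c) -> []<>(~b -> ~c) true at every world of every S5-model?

Yes, valid

Tableau for the negation ~((~b -> ~c) -> []<>(~b -> ~c)):
1. ~((~b -> ~c) -> []<>(~b -> ~c)), u
2. ~b -> ~c, u
3. ~[]<>(~b -> ~c), u
4. ~c, u
5. ~<>(~b -> ~c), v
6. ~(~b -> ~c), u
7. ~b, u
8. c, u
Accessibility: uRu, uRv, vRu, vRv
Branch closes: c and ~c both at u.
Every branch of the negation's tableau closes; the branch above is one of them.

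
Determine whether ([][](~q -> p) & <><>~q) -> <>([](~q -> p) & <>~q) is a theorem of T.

Tableau for the negation ~(([][](~q -> p) & <><>~q) -> <>([](~q -> p) & <>~q)):
1. ~(([][](~q -> p) & <><>~q) -> <>([](~q -> p) & <>~q)), 0
2. [][](~q -> p) & <><>~q, 0
3. ~<>([](~q -> p) & <>~q), 0
4. [][](~q -> p), 0
5. <><>~q, 0
6. ~([](~q -> p) & <>~q), 0
7. [](~q -> p), 0
8. ~q -> p, 0
9. ~<>~q, 0
10. q, 0
11. p, 0
12. <>~q, 1
13. ~([](~q -> p) & <>~q), 1
14. [](~q -> p), 1
15. ~q -> p, 1
16. q, 1
17. ~[](~q -> p), 1
18. p, 1
19. ~q, 2
20. ~q -> p, 2
21. p, 2
22. ~(~q -> p), 3
23. ~q, 3
24. ~p, 3
25. ~q -> p, 3
26. p, 3
Accessibility: 0R0, 0R1, 1R1, 1R2, 1R3, 2R2, 3R3
Branch closes: p and ~p both at 3.
Every branch of the negation's tableau closes; the branch above is one of them.

Valid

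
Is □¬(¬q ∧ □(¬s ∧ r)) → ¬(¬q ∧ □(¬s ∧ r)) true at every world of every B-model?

Valid in B

Tableau for the negation ¬(□¬(¬q ∧ □(¬s ∧ r)) → ¬(¬q ∧ □(¬s ∧ r))):
1. ¬(□¬(¬q ∧ □(¬s ∧ r)) → ¬(¬q ∧ □(¬s ∧ r))), w0
2. □¬(¬q ∧ □(¬s ∧ r)), w0
3. ¬q ∧ □(¬s ∧ r), w0
4. ¬q, w0
5. □(¬s ∧ r), w0
6. ¬(¬q ∧ □(¬s ∧ r)), w0
7. ¬s ∧ r, w0
8. ¬s, w0
9. r, w0
10. ¬□(¬s ∧ r), w0
11. ¬(¬s ∧ r), w1
12. ¬(¬q ∧ □(¬s ∧ r)), w1
13. ¬s ∧ r, w1
14. ¬s, w1
15. r, w1
16. ¬r, w1
Accessibility: w0Rw0, w0Rw1, w1Rw0, w1Rw1
Branch closes: r and ¬r both at w1.
Every branch of the negation's tableau closes; the branch above is one of them.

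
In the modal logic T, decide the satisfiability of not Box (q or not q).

No, unsatisfiable

1. not Box (q or not q), u
2. not (q or not q), v   [neg-Box-rule on 1: fresh world v, uRv]
3. not q, v   [neg-or-rule on 2]
4. q, v   [neg-or-rule on 2]
Accessibility: uRu, uRv, vRv
Branch closes: q and not q both at v.
(One branch shown.) All branches close.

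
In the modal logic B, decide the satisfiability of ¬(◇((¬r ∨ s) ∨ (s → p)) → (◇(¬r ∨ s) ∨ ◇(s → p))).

1. ¬(◇((¬r ∨ s) ∨ (s → p)) → (◇(¬r ∨ s) ∨ ◇(s → p))), u
2. ◇((¬r ∨ s) ∨ (s → p)), u
3. ¬(◇(¬r ∨ s) ∨ ◇(s → p)), u
4. ¬◇(¬r ∨ s), u
5. ¬◇(s → p), u
6. ¬(¬r ∨ s), u
7. r, u
8. ¬s, u
9. ¬(s → p), u
10. s, u
11. ¬p, u
Accessibility: uRu
Branch closes: s and ¬s both at u.
Every branch closes; the branch above is one of them.

No, unsatisfiable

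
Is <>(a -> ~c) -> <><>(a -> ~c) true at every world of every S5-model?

Tableau for the negation ~(<>(a -> ~c) -> <><>(a -> ~c)):
1. ~(<>(a -> ~c) -> <><>(a -> ~c)), w0
2. <>(a -> ~c), w0
3. ~<><>(a -> ~c), w0
4. ~<>(a -> ~c), w0
5. ~(a -> ~c), w0
6. a, w0
7. c, w0
8. a -> ~c, w1
9. ~<>(a -> ~c), w1
10. ~(a -> ~c), w1
11. a, w1
12. c, w1
13. ~c, w1
Accessibility: w0Rw0, w0Rw1, w1Rw0, w1Rw1
Branch closes: c and ~c both at w1.
Every branch of the negation's tableau closes; the branch above is one of them.

Valid in S5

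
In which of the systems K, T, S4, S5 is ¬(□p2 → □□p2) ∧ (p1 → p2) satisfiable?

K, T

T-tableau for the formula:
1. ¬(□p2 → □□p2) ∧ (p1 → p2), 0
2. ¬(□p2 → □□p2), 0
3. p1 → p2, 0
4. □p2, 0
5. ¬□□p2, 0
6. p2, 0
7. ¬□p2, 1
8. p2, 1
9. ¬p2, 2
Accessibility: 0R0, 0R1, 1R1, 1R2, 2R2
Complete open branch: satisfiable in T, hence also in K (this T-model is also a K-model).
S4-tableau for the formula:
1. ¬(□p2 → □□p2) ∧ (p1 → p2), 0
2. ¬(□p2 → □□p2), 0
3. p1 → p2, 0
4. □p2, 0
5. ¬□□p2, 0
6. p2, 0
7. ¬□p2, 1
8. p2, 1
9. ¬p2, 2
10. p2, 2
Accessibility: 0R0, 0R1, 0R2, 1R1, 1R2, 2R2
Branch closes: p2 and ¬p2 both at 2.
Every branch closes (one shown): unsatisfiable in S4, hence also in S5 (every S5-frame is an S4-frame).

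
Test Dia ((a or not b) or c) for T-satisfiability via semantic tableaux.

Satisfiable

1. Dia ((a or not b) or c), w0
2. (a or not b) or c, w1   [Dia-rule on 1: fresh world w1, w0Rw1]
3. c, w1   [or-rule on 2 (branches; this branch)]
Accessibility: w0Rw0, w0Rw1, w1Rw1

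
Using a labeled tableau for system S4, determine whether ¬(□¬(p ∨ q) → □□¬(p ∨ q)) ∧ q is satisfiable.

Unsatisfiable

1. ¬(□¬(p ∨ q) → □□¬(p ∨ q)) ∧ q, u
2. ¬(□¬(p ∨ q) → □□¬(p ∨ q)), u
3. q, u
4. □¬(p ∨ q), u
5. ¬□□¬(p ∨ q), u
6. ¬(p ∨ q), u
7. ¬p, u
8. ¬q, u
Accessibility: uRu
Branch closes: q and ¬q both at u.
All branches of the tableau close; one closing branch shown above.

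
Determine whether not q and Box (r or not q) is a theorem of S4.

Tableau for the negation not (not q and Box (r or not q)):
1. not (not q and Box (r or not q)), u
2. not Box (r or not q), u
3. not (r or not q), v
4. not r, v
5. q, v
Accessibility: uRu, uRv, vRv
The negation has an open branch (countermodel exists).

Invalid (countermodel exists)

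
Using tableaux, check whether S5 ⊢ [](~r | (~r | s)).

Tableau for the negation ~[](~r | (~r | s)):
1. ~[](~r | (~r | s)), 0
2. ~(~r | (~r | s)), 1   [~[]-rule on 1: fresh world 1, 0R1]
3. r, 1   [~|-rule on 2]
4. ~(~r | s), 1   [~|-rule on 2]
5. ~s, 1   [~|-rule on 4]
Accessibility: 0R0, 0R1, 1R0, 1R1
The negation has an open branch (countermodel exists).

Not valid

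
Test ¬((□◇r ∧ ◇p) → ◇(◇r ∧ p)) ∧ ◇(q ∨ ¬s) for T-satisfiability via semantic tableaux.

No, unsatisfiable

1. ¬((□◇r ∧ ◇p) → ◇(◇r ∧ p)) ∧ ◇(q ∨ ¬s), u
2. ¬((□◇r ∧ ◇p) → ◇(◇r ∧ p)), u   [∧-rule on 1]
3. ◇(q ∨ ¬s), u   [∧-rule on 1]
4. □◇r ∧ ◇p, u   [¬→-rule on 2]
5. ¬◇(◇r ∧ p), u   [¬→-rule on 2]
6. □◇r, u   [∧-rule on 4]
7. ◇p, u   [∧-rule on 4]
8. ¬(◇r ∧ p), u   [¬◇-rule on 5 via uRu]
9. ◇r, u   [□-rule on 6 via uRu]
10. ¬p, u   [¬∧-rule on 8 (branches; this branch)]
11. q ∨ ¬s, v   [◇-rule on 3: fresh world v, uRv]
12. ¬(◇r ∧ p), v   [¬◇-rule on 5 via uRv]
13. ◇r, v   [□-rule on 6 via uRv]
14. ¬s, v   [∨-rule on 11 (branches; this branch)]
15. ¬p, v   [¬∧-rule on 12 (branches; this branch)]
16. p, w   [◇-rule on 7: fresh world w, uRw]
17. ¬(◇r ∧ p), w   [¬◇-rule on 5 via uRw]
18. ◇r, w   [□-rule on 6 via uRw]
19. ¬◇r, w   [¬∧-rule on 17 (branches; this branch)]
20. ¬r, w   [¬◇-rule on 19 via wRw]
21. r, x   [◇-rule on 9: fresh world x, uRx]
22. ¬(◇r ∧ p), x   [¬◇-rule on 5 via uRx]
23. ◇r, x   [□-rule on 6 via uRx]
24. ¬p, x   [¬∧-rule on 22 (branches; this branch)]
25. r, y   [◇-rule on 13: fresh world y, vRy]
26. r, z   [◇-rule on 18: fresh world z, wRz]
27. ¬r, z   [¬◇-rule on 19 via wRz]
Accessibility: uRu, uRv, uRw, uRx, vRv, vRy, wRw, wRz, xRx, yRy, zRz
Branch closes: r and ¬r both at z.
All branches of the tableau close; one closing branch shown above.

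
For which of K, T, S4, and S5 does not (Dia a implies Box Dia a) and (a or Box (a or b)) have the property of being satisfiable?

S4-tableau for the formula:
1. not (Dia a implies Box Dia a) and (a or Box (a or b)), w0
2. not (Dia a implies Box Dia a), w0   [and-rule on 1]
3. a or Box (a or b), w0   [and-rule on 1]
4. Dia a, w0   [neg-implies-rule on 2]
5. not Box Dia a, w0   [neg-implies-rule on 2]
6. Box (a or b), w0   [or-rule on 3 (branches; this branch)]
7. a or b, w0   [Box-rule on 6 via w0Rw0]
8. b, w0   [or-rule on 7 (branches; this branch)]
9. a, w1   [Dia-rule on 4: fresh world w1, w0Rw1]
10. a or b, w1   [Box-rule on 6 via w0Rw1]
11. b, w1   [or-rule on 10 (branches; this branch)]
12. not Dia a, w2   [neg-Box-rule on 5: fresh world w2, w0Rw2]
13. a or b, w2   [Box-rule on 6 via w0Rw2]
14. not a, w2   [neg-Dia-rule on 12 via w2Rw2]
15. b, w2   [or-rule on 13 (branches; this branch)]
Accessibility: w0Rw0, w0Rw1, w0Rw2, w1Rw1, w2Rw2
Complete open branch: satisfiable in S4, hence also in K, T (this S4-model is also a K-model and a T-model).
S5-tableau for the formula:
1. not (Dia a implies Box Dia a) and (a or Box (a or b)), w0
2. not (Dia a implies Box Dia a), w0   [and-rule on 1]
3. a or Box (a or b), w0   [and-rule on 1]
4. Dia a, w0   [neg-implies-rule on 2]
5. not Box Dia a, w0   [neg-implies-rule on 2]
6. Box (a or b), w0   [or-rule on 3 (branches; this branch)]
7. a or b, w0   [Box-rule on 6 via w0Rw0]
8. b, w0   [or-rule on 7 (branches; this branch)]
9. a, w1   [Dia-rule on 4: fresh world w1, w0Rw1]
10. a or b, w1   [Box-rule on 6 via w0Rw1]
11. b, w1   [or-rule on 10 (branches; this branch)]
12. not Dia a, w2   [neg-Box-rule on 5: fresh world w2, w0Rw2]
13. a or b, w2   [Box-rule on 6 via w0Rw2]
14. not a, w0   [neg-Dia-rule on 12 via w2Rw0]
15. not a, w1   [neg-Dia-rule on 12 via w2Rw1]
Accessibility: w0Rw0, w0Rw1, w0Rw2, w1Rw0, w1Rw1, w1Rw2, w2Rw0, w2Rw1, w2Rw2
Branch closes: a and not a both at w1.
Every branch closes (one shown): unsatisfiable in S5.

K, T, S4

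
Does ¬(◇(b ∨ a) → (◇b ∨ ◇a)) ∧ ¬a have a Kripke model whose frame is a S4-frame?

1. ¬(◇(b ∨ a) → (◇b ∨ ◇a)) ∧ ¬a, u
2. ¬(◇(b ∨ a) → (◇b ∨ ◇a)), u   [∧-rule on 1]
3. ¬a, u   [∧-rule on 1]
4. ◇(b ∨ a), u   [¬→-rule on 2]
5. ¬(◇b ∨ ◇a), u   [¬→-rule on 2]
6. ¬◇b, u   [¬∨-rule on 5]
7. ¬◇a, u   [¬∨-rule on 5]
8. ¬b, u   [¬◇-rule on 6 via uRu]
9. b ∨ a, v   [◇-rule on 4: fresh world v, uRv]
10. ¬b, v   [¬◇-rule on 6 via uRv]
11. ¬a, v   [¬◇-rule on 7 via uRv]
12. a, v   [∨-rule on 9 (branches; this branch)]
Accessibility: uRu, uRv, vRv
Branch closes: a and ¬a both at v.
All branches of the tableau close; one closing branch shown above.

Unsatisfiable (every branch closes)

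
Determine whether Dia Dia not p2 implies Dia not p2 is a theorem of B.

Tableau for the negation not (Dia Dia not p2 implies Dia not p2):
1. not (Dia Dia not p2 implies Dia not p2), w0
2. Dia Dia not p2, w0   [neg-implies-rule on 1]
3. not Dia not p2, w0   [neg-implies-rule on 1]
4. p2, w0   [neg-Dia-rule on 3 via w0Rw0]
5. Dia not p2, w1   [Dia-rule on 2: fresh world w1, w0Rw1]
6. p2, w1   [neg-Dia-rule on 3 via w0Rw1]
7. not p2, w2   [Dia-rule on 5: fresh world w2, w1Rw2]
Accessibility: w0Rw0, w0Rw1, w1Rw0, w1Rw1, w1Rw2, w2Rw1, w2Rw2
The negation has an open branch (countermodel exists).

No, not valid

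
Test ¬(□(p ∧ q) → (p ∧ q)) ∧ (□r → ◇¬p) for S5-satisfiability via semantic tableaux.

1. ¬(□(p ∧ q) → (p ∧ q)) ∧ (□r → ◇¬p), w0
2. ¬(□(p ∧ q) → (p ∧ q)), w0
3. □r → ◇¬p, w0
4. □(p ∧ q), w0
5. ¬(p ∧ q), w0
6. p ∧ q, w0
7. p, w0
8. q, w0
9. ◇¬p, w0
10. ¬q, w0
Accessibility: w0Rw0
Branch closes: q and ¬q both at w0.
(One branch shown.) All branches close.

Unsatisfiable (every branch closes)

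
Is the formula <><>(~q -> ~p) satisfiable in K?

Yes, satisfiable

1. <><>(~q -> ~p), w0
2. <>(~q -> ~p), w1
3. ~q -> ~p, w2
4. ~p, w2
Accessibility: w0Rw1, w1Rw2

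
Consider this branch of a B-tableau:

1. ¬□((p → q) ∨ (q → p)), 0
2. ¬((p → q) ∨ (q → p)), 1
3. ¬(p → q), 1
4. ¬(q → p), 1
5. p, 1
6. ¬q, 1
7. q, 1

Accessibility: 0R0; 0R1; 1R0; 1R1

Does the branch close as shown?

Both q and ¬q appear at 1.

Yes, closed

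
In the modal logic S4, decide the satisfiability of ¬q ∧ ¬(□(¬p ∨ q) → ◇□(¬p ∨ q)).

1. ¬q ∧ ¬(□(¬p ∨ q) → ◇□(¬p ∨ q)), 0
2. ¬q, 0
3. ¬(□(¬p ∨ q) → ◇□(¬p ∨ q)), 0
4. □(¬p ∨ q), 0
5. ¬◇□(¬p ∨ q), 0
6. ¬p ∨ q, 0
7. ¬□(¬p ∨ q), 0
8. ¬p, 0
9. ¬(¬p ∨ q), 1
10. p, 1
11. ¬q, 1
12. ¬p ∨ q, 1
13. ¬□(¬p ∨ q), 1
14. q, 1
Accessibility: 0R0, 0R1, 1R1
Branch closes: q and ¬q both at 1.
All branches of the tableau close; one closing branch shown above.

Unsatisfiable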